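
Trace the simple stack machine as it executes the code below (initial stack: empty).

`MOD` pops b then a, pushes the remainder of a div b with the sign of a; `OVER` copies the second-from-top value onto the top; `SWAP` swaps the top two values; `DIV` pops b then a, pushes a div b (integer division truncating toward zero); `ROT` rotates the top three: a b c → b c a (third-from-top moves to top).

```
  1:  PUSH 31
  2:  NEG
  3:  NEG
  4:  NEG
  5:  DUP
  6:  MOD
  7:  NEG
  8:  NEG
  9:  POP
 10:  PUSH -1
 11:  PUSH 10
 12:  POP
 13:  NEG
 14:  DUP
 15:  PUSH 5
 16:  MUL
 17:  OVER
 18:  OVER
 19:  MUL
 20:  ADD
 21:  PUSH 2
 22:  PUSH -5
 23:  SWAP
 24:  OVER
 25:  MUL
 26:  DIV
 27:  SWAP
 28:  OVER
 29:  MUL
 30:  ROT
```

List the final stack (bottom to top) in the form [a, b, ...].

PUSH 31  31
NEG      -31
NEG      31
NEG      -31
DUP      -31 -31
MOD      0
NEG      0
NEG      0
POP      (empty)
PUSH -1  -1
PUSH 10  -1 10
POP      -1
NEG      1
DUP      1 1
PUSH 5   1 1 5
MUL      1 5
OVER     1 5 1
OVER     1 5 1 5
MUL      1 5 5
ADD      1 10
PUSH 2   1 10 2
PUSH -5  1 10 2 -5
SWAP     1 10 -5 2
OVER     1 10 -5 2 -5
MUL      1 10 -5 -10
DIV      1 10 0
SWAP     1 0 10
OVER     1 0 10 0
MUL      1 0 0
ROT      0 0 1

[0, 0, 1]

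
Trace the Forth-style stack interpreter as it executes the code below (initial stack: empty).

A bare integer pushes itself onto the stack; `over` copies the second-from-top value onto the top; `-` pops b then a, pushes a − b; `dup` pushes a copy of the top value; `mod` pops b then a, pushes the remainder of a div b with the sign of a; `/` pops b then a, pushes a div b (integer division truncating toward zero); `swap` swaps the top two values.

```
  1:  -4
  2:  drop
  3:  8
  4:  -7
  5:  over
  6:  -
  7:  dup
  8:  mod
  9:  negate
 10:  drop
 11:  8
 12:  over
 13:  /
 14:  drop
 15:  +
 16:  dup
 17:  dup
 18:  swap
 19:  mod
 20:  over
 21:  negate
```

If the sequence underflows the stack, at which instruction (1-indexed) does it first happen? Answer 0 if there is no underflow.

-4     : -4
drop   : (empty)
8      : 8
-7     : 8 -7
over   : 8 -7 8
-      : 8 -15
dup    : 8 -15 -15
mod    : 8 0
negate : 8 0
drop   : 8
8      : 8 8
over   : 8 8 8
/      : 8 1
drop   : 8
+  — needs 2 operands, stack has 1 → underflow

15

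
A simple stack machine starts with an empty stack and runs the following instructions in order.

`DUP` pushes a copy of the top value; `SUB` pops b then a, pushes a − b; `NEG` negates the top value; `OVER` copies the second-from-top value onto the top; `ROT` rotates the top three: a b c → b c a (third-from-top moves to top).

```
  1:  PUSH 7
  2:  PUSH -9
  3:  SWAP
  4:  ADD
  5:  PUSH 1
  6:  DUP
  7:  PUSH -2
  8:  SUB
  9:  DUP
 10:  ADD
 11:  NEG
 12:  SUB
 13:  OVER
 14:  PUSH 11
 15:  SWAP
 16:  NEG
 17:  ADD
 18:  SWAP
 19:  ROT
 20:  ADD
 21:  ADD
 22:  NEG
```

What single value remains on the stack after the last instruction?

PUSH 7  : 7
PUSH -9 : 7 -9
SWAP    : -9 7
ADD     : -2
PUSH 1  : -2 1
DUP     : -2 1 1
PUSH -2 : -2 1 1 -2
SUB     : -2 1 3
DUP     : -2 1 3 3
ADD     : -2 1 6
NEG     : -2 1 -6
SUB     : -2 7
OVER    : -2 7 -2
PUSH 11 : -2 7 -2 11
SWAP    : -2 7 11 -2
NEG     : -2 7 11 2
ADD     : -2 7 13
SWAP    : -2 13 7
ROT     : 13 7 -2
ADD     : 13 5
ADD     : 18
NEG     : -18

-18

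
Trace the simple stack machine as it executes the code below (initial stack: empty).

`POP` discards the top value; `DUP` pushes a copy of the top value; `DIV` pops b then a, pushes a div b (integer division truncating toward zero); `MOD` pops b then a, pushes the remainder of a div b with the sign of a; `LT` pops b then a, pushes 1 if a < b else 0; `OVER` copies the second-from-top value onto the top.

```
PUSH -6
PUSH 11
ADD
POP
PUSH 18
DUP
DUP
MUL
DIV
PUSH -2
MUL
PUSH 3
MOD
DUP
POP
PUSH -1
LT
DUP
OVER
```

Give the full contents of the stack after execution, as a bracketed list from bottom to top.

PUSH -6 : -6
PUSH 11 : -6 11
ADD     : 5
POP     : (empty)
PUSH 18 : 18
DUP     : 18 18
DUP     : 18 18 18
MUL     : 18 324
DIV     : 0
PUSH -2 : 0 -2
MUL     : 0
PUSH 3  : 0 3
MOD     : 0
DUP     : 0 0
POP     : 0
PUSH -1 : 0 -1
LT      : 0
DUP     : 0 0
OVER    : 0 0 0

[0, 0, 0]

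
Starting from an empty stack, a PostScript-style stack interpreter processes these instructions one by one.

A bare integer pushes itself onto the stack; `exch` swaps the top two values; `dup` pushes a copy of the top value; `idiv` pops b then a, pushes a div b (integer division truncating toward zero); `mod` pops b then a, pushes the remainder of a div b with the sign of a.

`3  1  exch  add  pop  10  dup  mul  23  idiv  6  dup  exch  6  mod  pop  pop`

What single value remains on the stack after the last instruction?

4

3    -> 3
1    -> 3 1
exch -> 1 3
add  -> 4
pop  -> (empty)
10   -> 10
dup  -> 10 10
mul  -> 100
23   -> 100 23
idiv -> 4
6    -> 4 6
dup  -> 4 6 6
exch -> 4 6 6
6    -> 4 6 6 6
mod  -> 4 6 0
pop  -> 4 6
pop  -> 4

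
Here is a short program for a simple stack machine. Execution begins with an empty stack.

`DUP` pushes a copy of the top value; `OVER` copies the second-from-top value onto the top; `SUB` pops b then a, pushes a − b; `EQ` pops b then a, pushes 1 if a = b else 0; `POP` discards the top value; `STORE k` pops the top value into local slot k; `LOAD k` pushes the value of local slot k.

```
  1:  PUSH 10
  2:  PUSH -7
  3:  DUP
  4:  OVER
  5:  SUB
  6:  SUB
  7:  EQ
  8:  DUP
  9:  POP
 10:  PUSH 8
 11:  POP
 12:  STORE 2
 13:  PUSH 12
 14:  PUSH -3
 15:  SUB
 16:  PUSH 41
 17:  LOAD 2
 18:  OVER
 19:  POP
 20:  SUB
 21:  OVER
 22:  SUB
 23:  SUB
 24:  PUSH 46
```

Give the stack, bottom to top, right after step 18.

PUSH 10 -> [10]
PUSH -7 -> [10, -7]
DUP     -> [10, -7, -7]
OVER    -> [10, -7, -7, -7]
SUB     -> [10, -7, 0]
SUB     -> [10, -7]
EQ      -> [0]
DUP     -> [0, 0]
POP     -> [0]
PUSH 8  -> [0, 8]
POP     -> [0]
STORE 2 -> []
PUSH 12 -> [12]
PUSH -3 -> [12, -3]
SUB     -> [15]
PUSH 41 -> [15, 41]
LOAD 2  -> [15, 41, 0]
OVER    -> [15, 41, 0, 41]

[15, 41, 0, 41]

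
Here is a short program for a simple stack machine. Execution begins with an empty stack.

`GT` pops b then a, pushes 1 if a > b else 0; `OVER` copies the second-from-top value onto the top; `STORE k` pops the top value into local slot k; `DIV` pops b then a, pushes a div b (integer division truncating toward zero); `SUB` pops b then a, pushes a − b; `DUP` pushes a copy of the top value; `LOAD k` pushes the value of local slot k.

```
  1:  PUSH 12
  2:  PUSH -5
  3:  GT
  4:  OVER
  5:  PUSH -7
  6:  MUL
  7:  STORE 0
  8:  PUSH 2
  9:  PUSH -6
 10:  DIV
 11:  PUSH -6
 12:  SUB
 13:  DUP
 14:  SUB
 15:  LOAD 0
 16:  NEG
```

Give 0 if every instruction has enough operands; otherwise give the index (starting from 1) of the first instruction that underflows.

PUSH 12 : 12
PUSH -5 : 12 -5
GT      : 1
OVER  — needs 2 operands, stack has 1 → underflow

4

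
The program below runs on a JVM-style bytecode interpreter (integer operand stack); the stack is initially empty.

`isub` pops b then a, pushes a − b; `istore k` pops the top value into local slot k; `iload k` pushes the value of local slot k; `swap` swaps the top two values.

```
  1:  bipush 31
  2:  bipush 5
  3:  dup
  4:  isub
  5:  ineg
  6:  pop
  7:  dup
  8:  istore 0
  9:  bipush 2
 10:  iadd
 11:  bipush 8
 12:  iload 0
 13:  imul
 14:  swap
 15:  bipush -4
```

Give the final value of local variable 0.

31

bipush 31 -> [31]
bipush 5  -> [31, 5]
dup       -> [31, 5, 5]
isub      -> [31, 0]
ineg      -> [31, 0]
pop       -> [31]
dup       -> [31, 31]
istore 0  -> [31]
bipush 2  -> [31, 2]
iadd      -> [33]
bipush 8  -> [33, 8]
iload 0   -> [33, 8, 31]
imul      -> [33, 248]
swap      -> [248, 33]
bipush -4 -> [248, 33, -4]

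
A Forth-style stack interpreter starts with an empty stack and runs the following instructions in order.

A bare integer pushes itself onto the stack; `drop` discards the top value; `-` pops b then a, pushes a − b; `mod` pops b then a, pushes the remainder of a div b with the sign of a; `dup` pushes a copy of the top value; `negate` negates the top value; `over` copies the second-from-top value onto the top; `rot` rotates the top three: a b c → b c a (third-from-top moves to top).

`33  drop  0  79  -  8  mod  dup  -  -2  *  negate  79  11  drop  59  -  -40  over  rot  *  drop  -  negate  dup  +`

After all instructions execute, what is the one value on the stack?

-80

33     -> [33]
drop   -> []
0      -> [0]
79     -> [0, 79]
-      -> [-79]
8      -> [-79, 8]
mod    -> [-7]
dup    -> [-7, -7]
-      -> [0]
-2     -> [0, -2]
*      -> [0]
negate -> [0]
79     -> [0, 79]
11     -> [0, 79, 11]
drop   -> [0, 79]
59     -> [0, 79, 59]
-      -> [0, 20]
-40    -> [0, 20, -40]
over   -> [0, 20, -40, 20]
rot    -> [0, -40, 20, 20]
*      -> [0, -40, 400]
drop   -> [0, -40]
-      -> [40]
negate -> [-40]
dup    -> [-40, -40]
+      -> [-80]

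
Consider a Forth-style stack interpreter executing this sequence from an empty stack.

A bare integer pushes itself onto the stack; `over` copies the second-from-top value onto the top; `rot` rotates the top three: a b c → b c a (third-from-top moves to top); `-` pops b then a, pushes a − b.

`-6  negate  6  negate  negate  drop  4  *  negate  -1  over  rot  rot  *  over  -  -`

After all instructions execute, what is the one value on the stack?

-6      -6
negate  6
6       6 6
negate  6 -6
negate  6 6
drop    6
4       6 4
*       24
negate  -24
-1      -24 -1
over    -24 -1 -24
rot     -1 -24 -24
rot     -24 -24 -1
*       -24 24
over    -24 24 -24
-       -24 48
-       -72

-72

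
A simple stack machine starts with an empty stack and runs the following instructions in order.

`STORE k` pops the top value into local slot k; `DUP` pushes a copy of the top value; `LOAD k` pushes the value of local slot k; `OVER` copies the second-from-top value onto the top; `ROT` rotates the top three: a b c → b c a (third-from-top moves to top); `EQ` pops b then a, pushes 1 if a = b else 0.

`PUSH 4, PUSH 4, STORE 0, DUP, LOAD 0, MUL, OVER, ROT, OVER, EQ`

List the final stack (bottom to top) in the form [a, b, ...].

[16, 4, 1]

PUSH 4  → 4
PUSH 4  → 4 4
STORE 0 → 4
DUP     → 4 4
LOAD 0  → 4 4 4
MUL     → 4 16
OVER    → 4 16 4
ROT     → 16 4 4
OVER    → 16 4 4 4
EQ      → 16 4 1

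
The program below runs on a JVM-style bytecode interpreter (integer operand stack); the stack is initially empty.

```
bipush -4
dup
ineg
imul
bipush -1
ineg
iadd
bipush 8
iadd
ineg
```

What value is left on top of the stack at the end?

7

bipush -4  -4
dup        -4 -4
ineg       -4 4
imul       -16
bipush -1  -16 -1
ineg       -16 1
iadd       -15
bipush 8   -15 8
iadd       -7
ineg       7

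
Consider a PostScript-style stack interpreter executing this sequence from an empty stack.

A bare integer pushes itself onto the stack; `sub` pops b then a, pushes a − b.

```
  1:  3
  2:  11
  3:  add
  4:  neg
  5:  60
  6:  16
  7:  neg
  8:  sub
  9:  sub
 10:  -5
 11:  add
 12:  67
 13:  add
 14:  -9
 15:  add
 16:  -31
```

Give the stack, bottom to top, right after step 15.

[-37]

3   : 3
11  : 3 11
add : 14
neg : -14
60  : -14 60
16  : -14 60 16
neg : -14 60 -16
sub : -14 76
sub : -90
-5  : -90 -5
add : -95
67  : -95 67
add : -28
-9  : -28 -9
add : -37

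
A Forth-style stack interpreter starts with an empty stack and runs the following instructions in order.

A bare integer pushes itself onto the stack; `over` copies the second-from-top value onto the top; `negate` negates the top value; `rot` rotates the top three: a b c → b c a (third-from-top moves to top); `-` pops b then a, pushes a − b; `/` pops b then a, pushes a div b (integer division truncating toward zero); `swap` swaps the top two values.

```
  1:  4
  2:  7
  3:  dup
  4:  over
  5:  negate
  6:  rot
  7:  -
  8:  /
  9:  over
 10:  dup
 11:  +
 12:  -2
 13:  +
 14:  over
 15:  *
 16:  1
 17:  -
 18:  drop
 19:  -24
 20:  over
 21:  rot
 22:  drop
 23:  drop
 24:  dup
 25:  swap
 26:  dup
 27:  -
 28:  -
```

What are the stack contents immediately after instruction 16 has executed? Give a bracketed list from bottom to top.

4      : 4
7      : 4 7
dup    : 4 7 7
over   : 4 7 7 7
negate : 4 7 7 -7
rot    : 4 7 -7 7
-      : 4 7 -14
/      : 4 0
over   : 4 0 4
dup    : 4 0 4 4
+      : 4 0 8
-2     : 4 0 8 -2
+      : 4 0 6
over   : 4 0 6 0
*      : 4 0 0
1      : 4 0 0 1

[4, 0, 0, 1]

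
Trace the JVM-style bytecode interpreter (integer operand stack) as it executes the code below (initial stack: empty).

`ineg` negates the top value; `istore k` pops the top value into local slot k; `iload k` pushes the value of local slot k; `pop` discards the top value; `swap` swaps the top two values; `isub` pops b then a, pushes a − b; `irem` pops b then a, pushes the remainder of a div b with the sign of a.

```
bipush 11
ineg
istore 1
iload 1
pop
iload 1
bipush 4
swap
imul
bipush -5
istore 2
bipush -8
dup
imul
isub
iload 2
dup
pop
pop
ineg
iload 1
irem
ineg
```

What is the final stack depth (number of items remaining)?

bipush 11 -> 11
ineg      -> -11
istore 1  -> (empty)
iload 1   -> -11
pop       -> (empty)
iload 1   -> -11
bipush 4  -> -11 4
swap      -> 4 -11
imul      -> -44
bipush -5 -> -44 -5
istore 2  -> -44
bipush -8 -> -44 -8
dup       -> -44 -8 -8
imul      -> -44 64
isub      -> -108
iload 2   -> -108 -5
dup       -> -108 -5 -5
pop       -> -108 -5
pop       -> -108
ineg      -> 108
iload 1   -> 108 -11
irem      -> 9
ineg      -> -9

1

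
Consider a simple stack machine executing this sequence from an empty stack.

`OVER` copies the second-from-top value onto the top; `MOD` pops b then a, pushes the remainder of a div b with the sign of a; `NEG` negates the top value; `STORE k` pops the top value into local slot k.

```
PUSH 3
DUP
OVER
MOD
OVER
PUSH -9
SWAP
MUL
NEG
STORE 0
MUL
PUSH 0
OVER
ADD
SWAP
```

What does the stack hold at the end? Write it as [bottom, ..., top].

[0, 0]

PUSH 3  -> 3
DUP     -> 3 3
OVER    -> 3 3 3
MOD     -> 3 0
OVER    -> 3 0 3
PUSH -9 -> 3 0 3 -9
SWAP    -> 3 0 -9 3
MUL     -> 3 0 -27
NEG     -> 3 0 27
STORE 0 -> 3 0
MUL     -> 0
PUSH 0  -> 0 0
OVER    -> 0 0 0
ADD     -> 0 0
SWAP    -> 0 0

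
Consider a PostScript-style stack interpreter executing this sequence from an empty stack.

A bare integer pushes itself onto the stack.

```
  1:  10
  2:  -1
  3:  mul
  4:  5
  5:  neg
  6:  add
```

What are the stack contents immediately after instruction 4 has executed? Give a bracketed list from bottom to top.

10   [10]
-1   [10, -1]
mul  [-10]
5    [-10, 5]

[-10, 5]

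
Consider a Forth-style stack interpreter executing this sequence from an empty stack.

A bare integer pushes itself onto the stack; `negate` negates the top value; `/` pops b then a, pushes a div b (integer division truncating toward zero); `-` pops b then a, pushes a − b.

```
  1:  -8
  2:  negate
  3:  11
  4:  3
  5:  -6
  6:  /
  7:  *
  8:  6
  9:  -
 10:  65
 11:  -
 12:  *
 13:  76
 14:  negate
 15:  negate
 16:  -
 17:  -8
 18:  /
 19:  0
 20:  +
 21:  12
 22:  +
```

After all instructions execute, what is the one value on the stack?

-8      [-8]
negate  [8]
11      [8, 11]
3       [8, 11, 3]
-6      [8, 11, 3, -6]
/       [8, 11, 0]
*       [8, 0]
6       [8, 0, 6]
-       [8, -6]
65      [8, -6, 65]
-       [8, -71]
*       [-568]
76      [-568, 76]
negate  [-568, -76]
negate  [-568, 76]
-       [-644]
-8      [-644, -8]
/       [80]
0       [80, 0]
+       [80]
12      [80, 12]
+       [92]

92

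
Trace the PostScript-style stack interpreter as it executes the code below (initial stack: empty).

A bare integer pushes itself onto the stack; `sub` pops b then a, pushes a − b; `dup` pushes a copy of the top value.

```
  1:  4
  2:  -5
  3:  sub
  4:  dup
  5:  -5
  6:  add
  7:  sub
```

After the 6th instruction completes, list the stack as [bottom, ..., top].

[9, 4]

4    [4]
-5   [4, -5]
sub  [9]
dup  [9, 9]
-5   [9, 9, -5]
add  [9, 4]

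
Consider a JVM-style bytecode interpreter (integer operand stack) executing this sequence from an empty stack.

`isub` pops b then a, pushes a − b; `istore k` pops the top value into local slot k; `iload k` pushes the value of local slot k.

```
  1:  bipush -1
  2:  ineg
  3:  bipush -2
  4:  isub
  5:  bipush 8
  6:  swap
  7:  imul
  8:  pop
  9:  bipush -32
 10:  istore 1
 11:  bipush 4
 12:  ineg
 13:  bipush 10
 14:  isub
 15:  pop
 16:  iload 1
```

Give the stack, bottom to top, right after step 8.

[]

bipush -1  -1
ineg       1
bipush -2  1 -2
isub       3
bipush 8   3 8
swap       8 3
imul       24
pop        (empty)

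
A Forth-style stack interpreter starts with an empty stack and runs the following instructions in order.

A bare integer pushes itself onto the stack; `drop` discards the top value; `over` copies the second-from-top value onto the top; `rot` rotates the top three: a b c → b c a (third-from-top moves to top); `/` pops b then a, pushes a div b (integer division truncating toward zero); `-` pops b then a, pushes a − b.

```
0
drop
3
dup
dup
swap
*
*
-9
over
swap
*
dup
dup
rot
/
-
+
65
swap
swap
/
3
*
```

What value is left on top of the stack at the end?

0    : [0]
drop : []
3    : [3]
dup  : [3, 3]
dup  : [3, 3, 3]
swap : [3, 3, 3]
*    : [3, 9]
*    : [27]
-9   : [27, -9]
over : [27, -9, 27]
swap : [27, 27, -9]
*    : [27, -243]
dup  : [27, -243, -243]
dup  : [27, -243, -243, -243]
rot  : [27, -243, -243, -243]
/    : [27, -243, 1]
-    : [27, -244]
+    : [-217]
65   : [-217, 65]
swap : [65, -217]
swap : [-217, 65]
/    : [-3]
3    : [-3, 3]
*    : [-9]

-9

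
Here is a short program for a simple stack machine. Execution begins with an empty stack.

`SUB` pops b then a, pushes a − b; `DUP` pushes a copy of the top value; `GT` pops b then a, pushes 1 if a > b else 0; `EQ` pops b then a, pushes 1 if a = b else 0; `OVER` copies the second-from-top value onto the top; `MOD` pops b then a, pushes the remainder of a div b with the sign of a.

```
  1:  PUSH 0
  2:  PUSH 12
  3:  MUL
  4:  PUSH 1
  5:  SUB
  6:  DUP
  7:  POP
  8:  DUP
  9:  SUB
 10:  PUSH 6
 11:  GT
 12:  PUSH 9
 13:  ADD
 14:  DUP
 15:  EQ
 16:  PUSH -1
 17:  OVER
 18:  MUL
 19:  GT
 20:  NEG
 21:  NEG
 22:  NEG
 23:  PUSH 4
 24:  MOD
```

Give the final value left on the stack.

-1

PUSH 0  -> 0
PUSH 12 -> 0 12
MUL     -> 0
PUSH 1  -> 0 1
SUB     -> -1
DUP     -> -1 -1
POP     -> -1
DUP     -> -1 -1
SUB     -> 0
PUSH 6  -> 0 6
GT      -> 0
PUSH 9  -> 0 9
ADD     -> 9
DUP     -> 9 9
EQ      -> 1
PUSH -1 -> 1 -1
OVER    -> 1 -1 1
MUL     -> 1 -1
GT      -> 1
NEG     -> -1
NEG     -> 1
NEG     -> -1
PUSH 4  -> -1 4
MOD     -> -1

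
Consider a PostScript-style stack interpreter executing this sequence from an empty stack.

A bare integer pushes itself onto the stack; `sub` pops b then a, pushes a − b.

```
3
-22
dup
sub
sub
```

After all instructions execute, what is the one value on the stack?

3

3   : [3]
-22 : [3, -22]
dup : [3, -22, -22]
sub : [3, 0]
sub : [3]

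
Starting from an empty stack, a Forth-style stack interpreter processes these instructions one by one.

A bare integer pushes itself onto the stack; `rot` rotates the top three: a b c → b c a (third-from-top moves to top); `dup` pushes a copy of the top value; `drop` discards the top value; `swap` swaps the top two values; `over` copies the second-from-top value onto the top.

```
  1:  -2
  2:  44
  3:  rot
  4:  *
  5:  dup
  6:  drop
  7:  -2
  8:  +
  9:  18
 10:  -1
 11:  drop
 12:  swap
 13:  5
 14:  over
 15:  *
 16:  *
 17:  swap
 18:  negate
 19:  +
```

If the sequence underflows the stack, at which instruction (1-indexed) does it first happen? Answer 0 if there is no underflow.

3

-2 : -2
44 : -2 44
rot  — needs 3 operands, stack has 2 → underflow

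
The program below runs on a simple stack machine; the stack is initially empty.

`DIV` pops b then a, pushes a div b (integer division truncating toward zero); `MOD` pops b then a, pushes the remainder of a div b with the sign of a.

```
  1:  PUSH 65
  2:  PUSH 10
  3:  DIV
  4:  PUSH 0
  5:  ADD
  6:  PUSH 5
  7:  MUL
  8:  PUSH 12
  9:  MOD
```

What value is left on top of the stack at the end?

PUSH 65  [65]
PUSH 10  [65, 10]
DIV      [6]
PUSH 0   [6, 0]
ADD      [6]
PUSH 5   [6, 5]
MUL      [30]
PUSH 12  [30, 12]
MOD      [6]

6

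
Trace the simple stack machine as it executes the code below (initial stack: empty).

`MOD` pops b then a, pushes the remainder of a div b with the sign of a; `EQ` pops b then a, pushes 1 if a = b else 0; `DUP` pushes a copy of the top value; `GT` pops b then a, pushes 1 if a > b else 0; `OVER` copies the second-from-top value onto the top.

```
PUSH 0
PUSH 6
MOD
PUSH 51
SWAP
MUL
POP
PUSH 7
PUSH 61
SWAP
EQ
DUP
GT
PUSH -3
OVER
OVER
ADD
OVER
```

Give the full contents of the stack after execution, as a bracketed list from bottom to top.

[0, -3, -3, -3]

PUSH 0  → [0]
PUSH 6  → [0, 6]
MOD     → [0]
PUSH 51 → [0, 51]
SWAP    → [51, 0]
MUL     → [0]
POP     → []
PUSH 7  → [7]
PUSH 61 → [7, 61]
SWAP    → [61, 7]
EQ      → [0]
DUP     → [0, 0]
GT      → [0]
PUSH -3 → [0, -3]
OVER    → [0, -3, 0]
OVER    → [0, -3, 0, -3]
ADD     → [0, -3, -3]
OVER    → [0, -3, -3, -3]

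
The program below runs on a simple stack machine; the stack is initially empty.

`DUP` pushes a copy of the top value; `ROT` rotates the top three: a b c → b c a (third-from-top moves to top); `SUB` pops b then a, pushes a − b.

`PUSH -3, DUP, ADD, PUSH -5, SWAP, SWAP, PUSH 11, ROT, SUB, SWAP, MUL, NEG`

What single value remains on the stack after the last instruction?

PUSH -3 : -3
DUP     : -3 -3
ADD     : -6
PUSH -5 : -6 -5
SWAP    : -5 -6
SWAP    : -6 -5
PUSH 11 : -6 -5 11
ROT     : -5 11 -6
SUB     : -5 17
SWAP    : 17 -5
MUL     : -85
NEG     : 85

85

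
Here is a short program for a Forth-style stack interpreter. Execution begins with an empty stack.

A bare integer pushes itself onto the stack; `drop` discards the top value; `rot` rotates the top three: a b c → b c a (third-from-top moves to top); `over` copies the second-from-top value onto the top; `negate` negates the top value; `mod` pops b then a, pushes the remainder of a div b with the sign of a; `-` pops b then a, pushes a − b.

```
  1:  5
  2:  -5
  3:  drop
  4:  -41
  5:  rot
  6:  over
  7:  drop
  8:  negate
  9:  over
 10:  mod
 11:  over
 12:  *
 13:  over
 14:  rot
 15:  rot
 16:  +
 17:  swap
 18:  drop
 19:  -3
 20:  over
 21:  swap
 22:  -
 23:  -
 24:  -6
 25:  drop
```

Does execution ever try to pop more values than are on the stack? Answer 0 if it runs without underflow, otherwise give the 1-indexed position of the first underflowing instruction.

5

5    : [5]
-5   : [5, -5]
drop : [5]
-41  : [5, -41]
rot  — needs 3 operands, stack has 2 → underflow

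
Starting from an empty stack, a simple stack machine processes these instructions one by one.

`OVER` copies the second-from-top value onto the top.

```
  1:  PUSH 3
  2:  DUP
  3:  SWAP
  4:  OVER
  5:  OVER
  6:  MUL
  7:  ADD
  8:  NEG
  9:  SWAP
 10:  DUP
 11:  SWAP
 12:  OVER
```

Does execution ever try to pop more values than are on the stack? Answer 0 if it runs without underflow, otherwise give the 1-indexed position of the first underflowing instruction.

PUSH 3 -> 3
DUP    -> 3 3
SWAP   -> 3 3
OVER   -> 3 3 3
OVER   -> 3 3 3 3
MUL    -> 3 3 9
ADD    -> 3 12
NEG    -> 3 -12
SWAP   -> -12 3
DUP    -> -12 3 3
SWAP   -> -12 3 3
OVER   -> -12 3 3 3

0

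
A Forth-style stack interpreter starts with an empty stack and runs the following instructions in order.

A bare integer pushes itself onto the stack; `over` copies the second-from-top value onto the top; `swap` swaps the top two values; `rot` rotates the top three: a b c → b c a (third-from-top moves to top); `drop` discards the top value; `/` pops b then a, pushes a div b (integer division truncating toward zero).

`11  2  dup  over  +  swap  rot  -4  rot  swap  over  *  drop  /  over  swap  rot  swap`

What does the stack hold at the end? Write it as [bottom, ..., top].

[4, 4, 5]

11   : [11]
2    : [11, 2]
dup  : [11, 2, 2]
over : [11, 2, 2, 2]
+    : [11, 2, 4]
swap : [11, 4, 2]
rot  : [4, 2, 11]
-4   : [4, 2, 11, -4]
rot  : [4, 11, -4, 2]
swap : [4, 11, 2, -4]
over : [4, 11, 2, -4, 2]
*    : [4, 11, 2, -8]
drop : [4, 11, 2]
/    : [4, 5]
over : [4, 5, 4]
swap : [4, 4, 5]
rot  : [4, 5, 4]
swap : [4, 4, 5]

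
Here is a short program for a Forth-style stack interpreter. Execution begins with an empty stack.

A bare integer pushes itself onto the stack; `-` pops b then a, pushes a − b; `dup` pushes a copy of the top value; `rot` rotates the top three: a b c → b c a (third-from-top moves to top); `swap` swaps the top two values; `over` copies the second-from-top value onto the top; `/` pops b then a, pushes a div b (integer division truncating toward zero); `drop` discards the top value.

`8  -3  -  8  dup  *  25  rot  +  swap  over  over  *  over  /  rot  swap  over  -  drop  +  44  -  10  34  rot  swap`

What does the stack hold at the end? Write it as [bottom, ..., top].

8    : [8]
-3   : [8, -3]
-    : [11]
8    : [11, 8]
dup  : [11, 8, 8]
*    : [11, 64]
25   : [11, 64, 25]
rot  : [64, 25, 11]
+    : [64, 36]
swap : [36, 64]
over : [36, 64, 36]
over : [36, 64, 36, 64]
*    : [36, 64, 2304]
over : [36, 64, 2304, 64]
/    : [36, 64, 36]
rot  : [64, 36, 36]
swap : [64, 36, 36]
over : [64, 36, 36, 36]
-    : [64, 36, 0]
drop : [64, 36]
+    : [100]
44   : [100, 44]
-    : [56]
10   : [56, 10]
34   : [56, 10, 34]
rot  : [10, 34, 56]
swap : [10, 56, 34]

[10, 56, 34]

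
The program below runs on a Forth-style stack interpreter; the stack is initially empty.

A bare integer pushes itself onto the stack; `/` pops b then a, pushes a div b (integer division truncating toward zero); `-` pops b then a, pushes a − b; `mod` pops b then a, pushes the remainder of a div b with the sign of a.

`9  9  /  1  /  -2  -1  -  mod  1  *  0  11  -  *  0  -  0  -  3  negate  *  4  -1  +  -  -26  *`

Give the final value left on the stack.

9      : 9
9      : 9 9
/      : 1
1      : 1 1
/      : 1
-2     : 1 -2
-1     : 1 -2 -1
-      : 1 -1
mod    : 0
1      : 0 1
*      : 0
0      : 0 0
11     : 0 0 11
-      : 0 -11
*      : 0
0      : 0 0
-      : 0
0      : 0 0
-      : 0
3      : 0 3
negate : 0 -3
*      : 0
4      : 0 4
-1     : 0 4 -1
+      : 0 3
-      : -3
-26    : -3 -26
*      : 78

78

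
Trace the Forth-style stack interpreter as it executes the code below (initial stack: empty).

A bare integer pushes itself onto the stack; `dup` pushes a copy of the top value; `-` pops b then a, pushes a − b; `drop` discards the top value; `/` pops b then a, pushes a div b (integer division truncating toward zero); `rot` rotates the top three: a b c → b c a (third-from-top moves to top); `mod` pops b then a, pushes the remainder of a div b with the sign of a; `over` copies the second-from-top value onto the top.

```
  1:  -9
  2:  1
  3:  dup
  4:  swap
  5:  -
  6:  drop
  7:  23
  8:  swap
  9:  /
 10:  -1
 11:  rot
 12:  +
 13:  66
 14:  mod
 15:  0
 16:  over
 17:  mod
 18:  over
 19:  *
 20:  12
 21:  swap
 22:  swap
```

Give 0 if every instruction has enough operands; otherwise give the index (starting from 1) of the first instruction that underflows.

-9    -9
1     -9 1
dup   -9 1 1
swap  -9 1 1
-     -9 0
drop  -9
23    -9 23
swap  23 -9
/     -2
-1    -2 -1
rot  — needs 3 operands, stack has 2 → underflow

11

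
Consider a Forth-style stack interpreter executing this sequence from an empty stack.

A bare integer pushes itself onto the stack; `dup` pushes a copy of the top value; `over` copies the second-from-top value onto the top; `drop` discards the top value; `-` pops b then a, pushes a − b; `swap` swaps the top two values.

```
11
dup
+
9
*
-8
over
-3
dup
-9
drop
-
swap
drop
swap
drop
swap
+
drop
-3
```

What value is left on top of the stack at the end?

11   : [11]
dup  : [11, 11]
+    : [22]
9    : [22, 9]
*    : [198]
-8   : [198, -8]
over : [198, -8, 198]
-3   : [198, -8, 198, -3]
dup  : [198, -8, 198, -3, -3]
-9   : [198, -8, 198, -3, -3, -9]
drop : [198, -8, 198, -3, -3]
-    : [198, -8, 198, 0]
swap : [198, -8, 0, 198]
drop : [198, -8, 0]
swap : [198, 0, -8]
drop : [198, 0]
swap : [0, 198]
+    : [198]
drop : []
-3   : [-3]

-3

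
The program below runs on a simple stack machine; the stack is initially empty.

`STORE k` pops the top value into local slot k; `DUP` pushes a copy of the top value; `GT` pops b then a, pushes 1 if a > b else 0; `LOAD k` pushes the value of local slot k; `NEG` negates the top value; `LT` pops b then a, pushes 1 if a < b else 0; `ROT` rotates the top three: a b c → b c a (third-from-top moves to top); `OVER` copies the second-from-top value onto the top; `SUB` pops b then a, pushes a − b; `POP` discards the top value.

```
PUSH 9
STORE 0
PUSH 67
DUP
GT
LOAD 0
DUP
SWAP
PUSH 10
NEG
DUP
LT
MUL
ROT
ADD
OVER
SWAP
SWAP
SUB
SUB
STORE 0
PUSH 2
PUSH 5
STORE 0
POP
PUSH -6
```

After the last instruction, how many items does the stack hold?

1

PUSH 9   9
STORE 0  (empty)
PUSH 67  67
DUP      67 67
GT       0
LOAD 0   0 9
DUP      0 9 9
SWAP     0 9 9
PUSH 10  0 9 9 10
NEG      0 9 9 -10
DUP      0 9 9 -10 -10
LT       0 9 9 0
MUL      0 9 0
ROT      9 0 0
ADD      9 0
OVER     9 0 9
SWAP     9 9 0
SWAP     9 0 9
SUB      9 -9
SUB      18
STORE 0  (empty)
PUSH 2   2
PUSH 5   2 5
STORE 0  2
POP      (empty)
PUSH -6  -6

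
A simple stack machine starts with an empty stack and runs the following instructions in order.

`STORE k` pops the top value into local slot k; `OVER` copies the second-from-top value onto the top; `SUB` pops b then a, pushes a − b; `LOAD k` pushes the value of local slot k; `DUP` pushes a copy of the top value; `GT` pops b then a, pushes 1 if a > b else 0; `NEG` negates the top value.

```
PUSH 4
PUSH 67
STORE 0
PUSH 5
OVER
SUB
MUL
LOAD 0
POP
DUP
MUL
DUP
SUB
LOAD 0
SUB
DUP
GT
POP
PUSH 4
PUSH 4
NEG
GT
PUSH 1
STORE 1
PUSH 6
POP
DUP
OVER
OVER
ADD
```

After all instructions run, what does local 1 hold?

PUSH 4   [4]
PUSH 67  [4, 67]
STORE 0  [4]
PUSH 5   [4, 5]
OVER     [4, 5, 4]
SUB      [4, 1]
MUL      [4]
LOAD 0   [4, 67]
POP      [4]
DUP      [4, 4]
MUL      [16]
DUP      [16, 16]
SUB      [0]
LOAD 0   [0, 67]
SUB      [-67]
DUP      [-67, -67]
GT       [0]
POP      []
PUSH 4   [4]
PUSH 4   [4, 4]
NEG      [4, -4]
GT       [1]
PUSH 1   [1, 1]
STORE 1  [1]
PUSH 6   [1, 6]
POP      [1]
DUP      [1, 1]
OVER     [1, 1, 1]
OVER     [1, 1, 1, 1]
ADD      [1, 1, 2]

1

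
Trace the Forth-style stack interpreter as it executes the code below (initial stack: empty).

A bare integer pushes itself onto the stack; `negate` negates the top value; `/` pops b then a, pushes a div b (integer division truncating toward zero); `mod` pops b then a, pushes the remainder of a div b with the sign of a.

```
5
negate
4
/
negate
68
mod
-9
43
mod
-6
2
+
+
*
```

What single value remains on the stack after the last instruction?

5      : [5]
negate : [-5]
4      : [-5, 4]
/      : [-1]
negate : [1]
68     : [1, 68]
mod    : [1]
-9     : [1, -9]
43     : [1, -9, 43]
mod    : [1, -9]
-6     : [1, -9, -6]
2      : [1, -9, -6, 2]
+      : [1, -9, -4]
+      : [1, -13]
*      : [-13]

-13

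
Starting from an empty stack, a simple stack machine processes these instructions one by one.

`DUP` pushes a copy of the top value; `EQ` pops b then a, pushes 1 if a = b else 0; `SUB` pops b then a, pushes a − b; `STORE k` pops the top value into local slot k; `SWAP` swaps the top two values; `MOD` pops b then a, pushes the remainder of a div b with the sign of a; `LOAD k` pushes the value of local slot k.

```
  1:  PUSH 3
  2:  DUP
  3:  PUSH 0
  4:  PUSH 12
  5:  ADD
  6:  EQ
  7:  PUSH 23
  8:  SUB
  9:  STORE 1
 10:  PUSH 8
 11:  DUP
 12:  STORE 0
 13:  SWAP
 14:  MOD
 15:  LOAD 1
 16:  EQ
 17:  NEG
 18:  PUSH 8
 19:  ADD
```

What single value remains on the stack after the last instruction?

PUSH 3   3
DUP      3 3
PUSH 0   3 3 0
PUSH 12  3 3 0 12
ADD      3 3 12
EQ       3 0
PUSH 23  3 0 23
SUB      3 -23
STORE 1  3
PUSH 8   3 8
DUP      3 8 8
STORE 0  3 8
SWAP     8 3
MOD      2
LOAD 1   2 -23
EQ       0
NEG      0
PUSH 8   0 8
ADD      8

8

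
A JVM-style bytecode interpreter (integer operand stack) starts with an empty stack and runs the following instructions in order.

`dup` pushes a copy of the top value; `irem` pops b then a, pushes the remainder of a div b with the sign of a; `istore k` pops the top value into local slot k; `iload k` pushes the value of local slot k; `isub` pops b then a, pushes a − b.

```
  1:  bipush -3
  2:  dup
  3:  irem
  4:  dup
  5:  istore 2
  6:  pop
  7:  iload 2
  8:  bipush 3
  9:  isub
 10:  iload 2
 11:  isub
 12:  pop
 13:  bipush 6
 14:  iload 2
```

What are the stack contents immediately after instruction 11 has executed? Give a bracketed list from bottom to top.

bipush -3 -> -3
dup       -> -3 -3
irem      -> 0
dup       -> 0 0
istore 2  -> 0
pop       -> (empty)
iload 2   -> 0
bipush 3  -> 0 3
isub      -> -3
iload 2   -> -3 0
isub      -> -3

[-3]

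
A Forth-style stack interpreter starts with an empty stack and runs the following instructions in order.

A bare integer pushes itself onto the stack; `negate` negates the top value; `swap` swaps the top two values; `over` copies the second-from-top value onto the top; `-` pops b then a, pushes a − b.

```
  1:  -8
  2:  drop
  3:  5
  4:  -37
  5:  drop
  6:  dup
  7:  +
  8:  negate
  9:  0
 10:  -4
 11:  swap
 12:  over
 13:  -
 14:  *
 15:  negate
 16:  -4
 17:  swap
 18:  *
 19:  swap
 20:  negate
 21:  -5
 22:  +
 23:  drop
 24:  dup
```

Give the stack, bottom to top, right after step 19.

[-64, -10]

-8     : [-8]
drop   : []
5      : [5]
-37    : [5, -37]
drop   : [5]
dup    : [5, 5]
+      : [10]
negate : [-10]
0      : [-10, 0]
-4     : [-10, 0, -4]
swap   : [-10, -4, 0]
over   : [-10, -4, 0, -4]
-      : [-10, -4, 4]
*      : [-10, -16]
negate : [-10, 16]
-4     : [-10, 16, -4]
swap   : [-10, -4, 16]
*      : [-10, -64]
swap   : [-64, -10]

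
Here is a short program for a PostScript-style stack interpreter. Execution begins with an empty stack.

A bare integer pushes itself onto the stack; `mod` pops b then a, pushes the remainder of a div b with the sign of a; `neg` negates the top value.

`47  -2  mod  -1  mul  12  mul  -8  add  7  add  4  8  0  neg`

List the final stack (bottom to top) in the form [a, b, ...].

47  : 47
-2  : 47 -2
mod : 1
-1  : 1 -1
mul : -1
12  : -1 12
mul : -12
-8  : -12 -8
add : -20
7   : -20 7
add : -13
4   : -13 4
8   : -13 4 8
0   : -13 4 8 0
neg : -13 4 8 0

[-13, 4, 8, 0]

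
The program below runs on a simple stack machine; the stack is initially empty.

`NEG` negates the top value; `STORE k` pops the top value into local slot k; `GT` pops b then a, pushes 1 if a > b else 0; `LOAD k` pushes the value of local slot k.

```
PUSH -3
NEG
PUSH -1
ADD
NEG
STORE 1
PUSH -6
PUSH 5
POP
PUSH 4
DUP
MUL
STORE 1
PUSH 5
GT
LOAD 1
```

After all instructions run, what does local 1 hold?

16

PUSH -3 -> -3
NEG     -> 3
PUSH -1 -> 3 -1
ADD     -> 2
NEG     -> -2
STORE 1 -> (empty)
PUSH -6 -> -6
PUSH 5  -> -6 5
POP     -> -6
PUSH 4  -> -6 4
DUP     -> -6 4 4
MUL     -> -6 16
STORE 1 -> -6
PUSH 5  -> -6 5
GT      -> 0
LOAD 1  -> 0 16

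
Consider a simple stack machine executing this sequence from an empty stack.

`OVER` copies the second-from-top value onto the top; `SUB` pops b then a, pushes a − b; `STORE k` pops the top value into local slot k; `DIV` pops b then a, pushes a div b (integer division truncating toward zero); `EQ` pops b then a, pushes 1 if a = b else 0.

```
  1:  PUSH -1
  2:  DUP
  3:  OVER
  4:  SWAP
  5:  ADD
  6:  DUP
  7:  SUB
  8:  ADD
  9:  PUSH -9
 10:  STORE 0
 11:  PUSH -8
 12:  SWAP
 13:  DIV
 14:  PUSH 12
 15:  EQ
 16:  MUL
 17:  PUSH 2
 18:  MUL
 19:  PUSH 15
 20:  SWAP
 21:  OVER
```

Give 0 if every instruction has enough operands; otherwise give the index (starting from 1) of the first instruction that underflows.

16

PUSH -1 → -1
DUP     → -1 -1
OVER    → -1 -1 -1
SWAP    → -1 -1 -1
ADD     → -1 -2
DUP     → -1 -2 -2
SUB     → -1 0
ADD     → -1
PUSH -9 → -1 -9
STORE 0 → -1
PUSH -8 → -1 -8
SWAP    → -8 -1
DIV     → 8
PUSH 12 → 8 12
EQ      → 0
MUL  — needs 2 operands, stack has 1 → underflow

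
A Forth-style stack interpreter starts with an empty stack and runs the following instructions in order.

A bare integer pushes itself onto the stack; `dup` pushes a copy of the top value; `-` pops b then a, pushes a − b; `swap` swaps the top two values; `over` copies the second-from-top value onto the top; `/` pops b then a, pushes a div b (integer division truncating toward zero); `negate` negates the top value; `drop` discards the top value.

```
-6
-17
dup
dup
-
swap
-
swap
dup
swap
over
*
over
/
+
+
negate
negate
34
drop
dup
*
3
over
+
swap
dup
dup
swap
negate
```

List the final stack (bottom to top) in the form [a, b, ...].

[28, 25, 25, -25]

-6     -> [-6]
-17    -> [-6, -17]
dup    -> [-6, -17, -17]
dup    -> [-6, -17, -17, -17]
-      -> [-6, -17, 0]
swap   -> [-6, 0, -17]
-      -> [-6, 17]
swap   -> [17, -6]
dup    -> [17, -6, -6]
swap   -> [17, -6, -6]
over   -> [17, -6, -6, -6]
*      -> [17, -6, 36]
over   -> [17, -6, 36, -6]
/      -> [17, -6, -6]
+      -> [17, -12]
+      -> [5]
negate -> [-5]
negate -> [5]
34     -> [5, 34]
drop   -> [5]
dup    -> [5, 5]
*      -> [25]
3      -> [25, 3]
over   -> [25, 3, 25]
+      -> [25, 28]
swap   -> [28, 25]
dup    -> [28, 25, 25]
dup    -> [28, 25, 25, 25]
swap   -> [28, 25, 25, 25]
negate -> [28, 25, 25, -25]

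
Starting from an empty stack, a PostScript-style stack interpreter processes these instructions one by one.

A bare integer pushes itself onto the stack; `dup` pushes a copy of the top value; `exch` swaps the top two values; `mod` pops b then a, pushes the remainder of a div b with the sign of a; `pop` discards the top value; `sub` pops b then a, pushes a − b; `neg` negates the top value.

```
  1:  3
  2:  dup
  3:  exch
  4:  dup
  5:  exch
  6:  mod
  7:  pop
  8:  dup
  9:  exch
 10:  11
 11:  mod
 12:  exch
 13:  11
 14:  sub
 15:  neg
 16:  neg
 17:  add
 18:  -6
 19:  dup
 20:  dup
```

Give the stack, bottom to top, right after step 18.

[-5, -6]

3    : [3]
dup  : [3, 3]
exch : [3, 3]
dup  : [3, 3, 3]
exch : [3, 3, 3]
mod  : [3, 0]
pop  : [3]
dup  : [3, 3]
exch : [3, 3]
11   : [3, 3, 11]
mod  : [3, 3]
exch : [3, 3]
11   : [3, 3, 11]
sub  : [3, -8]
neg  : [3, 8]
neg  : [3, -8]
add  : [-5]
-6   : [-5, -6]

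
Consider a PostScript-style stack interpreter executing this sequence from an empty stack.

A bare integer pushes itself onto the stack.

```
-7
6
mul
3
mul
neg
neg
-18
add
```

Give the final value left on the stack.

-144

-7  → [-7]
6   → [-7, 6]
mul → [-42]
3   → [-42, 3]
mul → [-126]
neg → [126]
neg → [-126]
-18 → [-126, -18]
add → [-144]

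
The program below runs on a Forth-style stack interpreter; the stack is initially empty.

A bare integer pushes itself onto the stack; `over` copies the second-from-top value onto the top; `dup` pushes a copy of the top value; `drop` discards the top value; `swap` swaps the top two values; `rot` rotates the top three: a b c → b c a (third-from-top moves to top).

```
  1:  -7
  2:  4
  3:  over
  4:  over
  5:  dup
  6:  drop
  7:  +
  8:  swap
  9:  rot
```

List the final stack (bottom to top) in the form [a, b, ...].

-7    -7
4     -7 4
over  -7 4 -7
over  -7 4 -7 4
dup   -7 4 -7 4 4
drop  -7 4 -7 4
+     -7 4 -3
swap  -7 -3 4
rot   -3 4 -7

[-3, 4, -7]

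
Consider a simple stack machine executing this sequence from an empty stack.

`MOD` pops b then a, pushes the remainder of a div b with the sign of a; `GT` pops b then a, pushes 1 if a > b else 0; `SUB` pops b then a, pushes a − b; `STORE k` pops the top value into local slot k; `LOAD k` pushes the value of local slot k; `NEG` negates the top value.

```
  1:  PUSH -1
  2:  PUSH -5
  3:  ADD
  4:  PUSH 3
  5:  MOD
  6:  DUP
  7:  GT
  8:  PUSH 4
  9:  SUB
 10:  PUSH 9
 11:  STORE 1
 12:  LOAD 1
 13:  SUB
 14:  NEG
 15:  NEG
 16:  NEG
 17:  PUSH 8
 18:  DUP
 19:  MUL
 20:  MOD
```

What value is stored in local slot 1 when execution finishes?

PUSH -1 -> -1
PUSH -5 -> -1 -5
ADD     -> -6
PUSH 3  -> -6 3
MOD     -> 0
DUP     -> 0 0
GT      -> 0
PUSH 4  -> 0 4
SUB     -> -4
PUSH 9  -> -4 9
STORE 1 -> -4
LOAD 1  -> -4 9
SUB     -> -13
NEG     -> 13
NEG     -> -13
NEG     -> 13
PUSH 8  -> 13 8
DUP     -> 13 8 8
MUL     -> 13 64
MOD     -> 13

9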